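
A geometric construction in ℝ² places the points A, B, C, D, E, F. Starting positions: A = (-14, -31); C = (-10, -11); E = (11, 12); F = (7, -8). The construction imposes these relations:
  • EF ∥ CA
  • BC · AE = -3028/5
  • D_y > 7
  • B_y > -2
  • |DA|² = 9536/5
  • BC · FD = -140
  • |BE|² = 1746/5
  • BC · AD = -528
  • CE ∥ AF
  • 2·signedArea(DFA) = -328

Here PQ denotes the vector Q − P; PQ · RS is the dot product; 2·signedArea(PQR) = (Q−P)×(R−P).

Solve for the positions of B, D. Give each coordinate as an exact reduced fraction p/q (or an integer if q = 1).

1. B_x = -8/5  [line -25·x + -43·y + -587/5 = 0 ∩ |BE|² = 1746/5]
2. B_y = -9/5  [line -25·x + -43·y + -587/5 = 0 ∩ |BE|² = 1746/5]
   → B = (-8/5, -9/5)
3. D_x = 34/5  [BC · FD = -140 ∩ 2·signedArea(DFA) = -328]
4. D_y = 37/5  [BC · FD = -140 ∩ 2·signedArea(DFA) = -328]
   → D = (34/5, 37/5)

B = (-8/5, -9/5)
D = (34/5, 37/5)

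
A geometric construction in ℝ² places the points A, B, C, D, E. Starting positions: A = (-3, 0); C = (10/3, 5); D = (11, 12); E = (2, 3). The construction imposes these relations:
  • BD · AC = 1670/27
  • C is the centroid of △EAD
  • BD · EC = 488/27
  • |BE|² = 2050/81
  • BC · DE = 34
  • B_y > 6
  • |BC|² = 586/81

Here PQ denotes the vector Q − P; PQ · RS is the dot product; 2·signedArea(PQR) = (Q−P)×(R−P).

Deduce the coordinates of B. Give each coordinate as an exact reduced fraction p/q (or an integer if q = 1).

1. B_x = 49/9  [BC · DE = 34 ∩ BD · AC = 1670/27]
2. B_y = 20/3  [BC · DE = 34 ∩ BD · AC = 1670/27]
   → B = (49/9, 20/3)

B = (49/9, 20/3)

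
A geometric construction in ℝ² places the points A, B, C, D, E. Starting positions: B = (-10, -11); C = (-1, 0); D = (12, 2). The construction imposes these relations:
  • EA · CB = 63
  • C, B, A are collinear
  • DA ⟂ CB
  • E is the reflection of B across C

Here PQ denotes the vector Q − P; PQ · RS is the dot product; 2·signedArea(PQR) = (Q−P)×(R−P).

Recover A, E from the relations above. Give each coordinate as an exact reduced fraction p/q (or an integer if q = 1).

A = (1049/202, 1529/202)
E = (8, 11)

1. A_x = 1049/202  [C, B, A are collinear ∩ DA ⟂ CB]
2. A_y = 1529/202  [C, B, A are collinear ∩ DA ⟂ CB]
   → A = (1049/202, 1529/202)
3. E_x = 8  [E is the reflection of B across C]
4. E_y = 11  [E is the reflection of B across C]
   → E = (8, 11)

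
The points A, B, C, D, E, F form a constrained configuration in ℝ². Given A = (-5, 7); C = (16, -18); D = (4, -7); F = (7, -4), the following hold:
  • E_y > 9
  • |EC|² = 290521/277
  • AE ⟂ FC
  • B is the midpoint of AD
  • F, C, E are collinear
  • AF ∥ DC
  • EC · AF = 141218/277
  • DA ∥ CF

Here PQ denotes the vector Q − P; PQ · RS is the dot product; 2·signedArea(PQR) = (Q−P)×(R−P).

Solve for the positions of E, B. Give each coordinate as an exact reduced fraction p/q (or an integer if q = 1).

1. E_x = -419/277  [F, C, E are collinear ∩ AE ⟂ FC]
2. E_y = 2560/277  [F, C, E are collinear ∩ AE ⟂ FC]
   → E = (-419/277, 2560/277)
3. B_x = -1/2  [B is the midpoint of AD]
4. B_y = 0  [B is the midpoint of AD]
   → B = (-1/2, 0)

B = (-1/2, 0)
E = (-419/277, 2560/277)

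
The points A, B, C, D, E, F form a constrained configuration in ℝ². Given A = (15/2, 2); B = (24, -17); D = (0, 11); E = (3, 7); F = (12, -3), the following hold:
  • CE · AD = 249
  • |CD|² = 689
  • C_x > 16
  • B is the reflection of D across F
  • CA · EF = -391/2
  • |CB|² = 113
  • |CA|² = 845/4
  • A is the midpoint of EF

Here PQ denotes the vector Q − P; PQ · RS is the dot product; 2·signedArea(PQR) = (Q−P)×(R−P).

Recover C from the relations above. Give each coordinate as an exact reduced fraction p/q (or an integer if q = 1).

1. C_x = 17  [CA · EF = -391/2 ∩ CE · AD = 249]
2. C_y = -9  [CA · EF = -391/2 ∩ CE · AD = 249]
   → C = (17, -9)

C = (17, -9)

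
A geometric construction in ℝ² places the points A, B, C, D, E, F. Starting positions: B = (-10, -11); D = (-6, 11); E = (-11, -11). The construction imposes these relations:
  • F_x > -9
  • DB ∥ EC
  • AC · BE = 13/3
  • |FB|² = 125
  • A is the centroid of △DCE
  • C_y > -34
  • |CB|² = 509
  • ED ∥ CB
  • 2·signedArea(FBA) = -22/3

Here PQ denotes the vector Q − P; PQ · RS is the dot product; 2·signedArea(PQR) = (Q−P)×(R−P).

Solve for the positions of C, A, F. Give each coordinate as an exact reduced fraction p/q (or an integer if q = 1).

1. C_x = -15  [ED ∥ CB ∩ DB ∥ EC]
2. C_y = -33  [ED ∥ CB ∩ DB ∥ EC]
   → C = (-15, -33)
3. A_x = -32/3  [A is the centroid of △DCE]
4. A_y = -11  [A is the centroid of △DCE]
   → A = (-32/3, -11)
5. F_y = 0  [2·signedArea(FBA) = -22/3]
6. F_x = -8  [|FB|² = 125]
   → F = (-8, 0)

A = (-32/3, -11)
C = (-15, -33)
F = (-8, 0)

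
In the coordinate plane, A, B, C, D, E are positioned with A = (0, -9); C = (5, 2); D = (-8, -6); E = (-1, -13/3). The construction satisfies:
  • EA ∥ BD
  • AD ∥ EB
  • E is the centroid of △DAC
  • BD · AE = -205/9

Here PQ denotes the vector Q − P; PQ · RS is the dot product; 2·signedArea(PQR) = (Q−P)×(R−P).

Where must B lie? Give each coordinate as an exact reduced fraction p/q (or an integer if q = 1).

1. B_x = -9  [EA ∥ BD ∩ AD ∥ EB]
2. B_y = -4/3  [EA ∥ BD ∩ AD ∥ EB]
   → B = (-9, -4/3)

B = (-9, -4/3)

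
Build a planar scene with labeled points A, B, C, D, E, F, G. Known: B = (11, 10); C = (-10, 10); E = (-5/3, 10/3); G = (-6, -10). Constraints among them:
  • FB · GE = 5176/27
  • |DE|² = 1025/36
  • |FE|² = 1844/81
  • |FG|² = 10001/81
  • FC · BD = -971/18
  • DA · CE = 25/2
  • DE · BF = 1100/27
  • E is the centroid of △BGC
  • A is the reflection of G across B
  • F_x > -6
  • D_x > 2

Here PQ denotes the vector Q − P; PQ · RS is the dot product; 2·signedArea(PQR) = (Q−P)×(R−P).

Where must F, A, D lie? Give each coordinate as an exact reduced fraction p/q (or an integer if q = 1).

A = (28, 30)
D = (5/2, 0)
F = (-53/9, 10/9)

1. A_x = 28  [A is the reflection of G across B]
2. A_y = 30  [A is the reflection of G across B]
   → A = (28, 30)
3. D_x = 5/2  [line -25/3·x + 20/3·y + 125/6 = 0 ∩ |DE|² = 1025/36]
4. D_y = 0  [line -25/3·x + 20/3·y + 125/6 = 0 ∩ |DE|² = 1025/36]
   → D = (5/2, 0)
5. F_x = -53/9  [FC · BD = -971/18 ∩ FB · GE = 5176/27]
6. F_y = 10/9  [FC · BD = -971/18 ∩ FB · GE = 5176/27]
   → F = (-53/9, 10/9)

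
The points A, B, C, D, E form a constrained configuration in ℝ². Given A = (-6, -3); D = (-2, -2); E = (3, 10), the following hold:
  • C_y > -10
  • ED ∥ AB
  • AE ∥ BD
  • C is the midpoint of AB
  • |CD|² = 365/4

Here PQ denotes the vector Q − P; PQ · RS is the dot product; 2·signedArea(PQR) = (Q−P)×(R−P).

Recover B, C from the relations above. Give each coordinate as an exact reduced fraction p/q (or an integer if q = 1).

1. B_x = -11  [AE ∥ BD ∩ ED ∥ AB]
2. B_y = -15  [AE ∥ BD ∩ ED ∥ AB]
   → B = (-11, -15)
3. C_x = -17/2  [C is the midpoint of AB]
4. C_y = -9  [C is the midpoint of AB]
   → C = (-17/2, -9)

B = (-11, -15)
C = (-17/2, -9)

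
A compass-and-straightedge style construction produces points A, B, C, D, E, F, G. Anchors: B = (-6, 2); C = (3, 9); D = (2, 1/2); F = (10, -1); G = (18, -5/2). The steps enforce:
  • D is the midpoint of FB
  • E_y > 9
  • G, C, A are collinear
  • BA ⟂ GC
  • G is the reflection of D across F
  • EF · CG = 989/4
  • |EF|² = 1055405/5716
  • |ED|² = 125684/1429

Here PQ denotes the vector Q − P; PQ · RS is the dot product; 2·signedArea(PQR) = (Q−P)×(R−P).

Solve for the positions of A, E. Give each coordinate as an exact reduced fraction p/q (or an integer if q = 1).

1. A_x = 1017/1429  [G, C, A are collinear ∩ BA ⟂ GC]
2. A_y = 15368/1429  [G, C, A are collinear ∩ BA ⟂ GC]
   → A = (1017/1429, 15368/1429)
3. E_x = 2652/1429  [line -15·x + 23/2·y + -343/4 = 0 ∩ |EF|² = 1055405/5716]
4. E_y = 28229/2858  [line -15·x + 23/2·y + -343/4 = 0 ∩ |EF|² = 1055405/5716]
   → E = (2652/1429, 28229/2858)

A = (1017/1429, 15368/1429)
E = (2652/1429, 28229/2858)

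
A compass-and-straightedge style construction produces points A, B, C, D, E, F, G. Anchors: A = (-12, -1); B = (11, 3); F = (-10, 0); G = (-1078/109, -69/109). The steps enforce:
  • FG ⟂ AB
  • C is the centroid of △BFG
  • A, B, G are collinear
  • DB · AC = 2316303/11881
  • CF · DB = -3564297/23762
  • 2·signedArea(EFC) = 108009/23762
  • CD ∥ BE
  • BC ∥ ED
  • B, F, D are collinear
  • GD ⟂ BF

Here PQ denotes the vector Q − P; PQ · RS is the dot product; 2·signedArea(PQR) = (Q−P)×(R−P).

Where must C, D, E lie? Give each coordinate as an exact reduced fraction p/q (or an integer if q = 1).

1. C_x = -323/109  [C is the centroid of △BFG]
2. C_y = 86/109  [C is the centroid of △BFG]
   → C = (-323/109, 86/109)
3. D_x = -10879/1090  [B, F, D are collinear ∩ GD ⟂ BF]
4. D_y = 3/1090  [B, F, D are collinear ∩ GD ⟂ BF]
   → D = (-10879/1090, 3/1090)
5. E_x = 4341/1090  [BC ∥ ED ∩ CD ∥ BE]
6. E_y = 2413/1090  [BC ∥ ED ∩ CD ∥ BE]
   → E = (4341/1090, 2413/1090)

C = (-323/109, 86/109)
D = (-10879/1090, 3/1090)
E = (4341/1090, 2413/1090)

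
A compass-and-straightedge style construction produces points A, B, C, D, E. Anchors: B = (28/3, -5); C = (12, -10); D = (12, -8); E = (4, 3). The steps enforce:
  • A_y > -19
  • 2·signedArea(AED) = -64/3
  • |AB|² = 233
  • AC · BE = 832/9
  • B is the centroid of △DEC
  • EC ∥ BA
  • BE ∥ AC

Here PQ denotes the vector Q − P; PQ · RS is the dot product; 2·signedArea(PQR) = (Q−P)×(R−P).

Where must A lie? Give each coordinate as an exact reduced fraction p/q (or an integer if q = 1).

A = (52/3, -18)

1. A_x = 52/3  [BE ∥ AC ∩ EC ∥ BA]
2. A_y = -18  [BE ∥ AC ∩ EC ∥ BA]
   → A = (52/3, -18)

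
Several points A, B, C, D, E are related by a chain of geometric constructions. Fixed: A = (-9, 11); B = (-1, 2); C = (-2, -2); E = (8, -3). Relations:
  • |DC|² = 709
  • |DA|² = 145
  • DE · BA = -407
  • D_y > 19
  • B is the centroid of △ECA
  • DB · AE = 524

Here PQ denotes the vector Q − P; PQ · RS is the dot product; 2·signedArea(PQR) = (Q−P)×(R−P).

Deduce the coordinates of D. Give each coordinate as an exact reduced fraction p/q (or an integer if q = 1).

1. D_x = -17  [DE · BA = -407 ∩ DB · AE = 524]
2. D_y = 20  [DE · BA = -407 ∩ DB · AE = 524]
   → D = (-17, 20)

D = (-17, 20)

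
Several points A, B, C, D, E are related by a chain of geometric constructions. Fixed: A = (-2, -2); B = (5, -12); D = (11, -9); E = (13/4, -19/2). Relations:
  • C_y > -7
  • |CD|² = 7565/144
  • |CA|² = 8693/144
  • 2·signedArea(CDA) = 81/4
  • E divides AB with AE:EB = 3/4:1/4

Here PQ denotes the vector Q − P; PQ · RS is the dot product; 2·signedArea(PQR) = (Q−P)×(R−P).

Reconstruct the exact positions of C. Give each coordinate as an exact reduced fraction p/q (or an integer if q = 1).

C = (49/12, -41/6)

1. C_x = 49/12  [line -7·x + -13·y + -241/4 = 0 ∩ |CD|² = 7565/144]
2. C_y = -41/6  [line -7·x + -13·y + -241/4 = 0 ∩ |CD|² = 7565/144]
   → C = (49/12, -41/6)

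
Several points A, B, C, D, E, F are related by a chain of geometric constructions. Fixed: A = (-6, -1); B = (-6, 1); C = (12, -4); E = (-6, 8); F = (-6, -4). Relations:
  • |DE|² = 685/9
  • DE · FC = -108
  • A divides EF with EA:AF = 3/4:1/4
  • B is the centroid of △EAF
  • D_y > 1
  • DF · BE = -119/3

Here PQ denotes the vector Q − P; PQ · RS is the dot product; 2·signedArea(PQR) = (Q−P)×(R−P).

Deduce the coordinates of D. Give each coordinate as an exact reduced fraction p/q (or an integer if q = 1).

D = (0, 5/3)

1. D_x = 0  [DE · FC = -108 ∩ DF · BE = -119/3]
2. D_y = 5/3  [DE · FC = -108 ∩ DF · BE = -119/3]
   → D = (0, 5/3)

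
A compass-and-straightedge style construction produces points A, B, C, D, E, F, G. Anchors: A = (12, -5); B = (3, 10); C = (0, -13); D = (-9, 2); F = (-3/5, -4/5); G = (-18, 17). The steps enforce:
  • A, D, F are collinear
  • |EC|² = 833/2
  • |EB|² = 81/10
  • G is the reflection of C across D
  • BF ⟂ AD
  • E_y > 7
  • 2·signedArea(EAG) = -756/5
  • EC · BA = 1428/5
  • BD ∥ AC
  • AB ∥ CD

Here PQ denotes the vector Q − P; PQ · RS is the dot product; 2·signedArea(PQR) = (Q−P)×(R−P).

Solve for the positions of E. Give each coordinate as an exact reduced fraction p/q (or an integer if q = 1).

1. E_x = 21/10  [2·signedArea(EAG) = -756/5 ∩ EC · BA = 1428/5]
2. E_y = 73/10  [2·signedArea(EAG) = -756/5 ∩ EC · BA = 1428/5]
   → E = (21/10, 73/10)

E = (21/10, 73/10)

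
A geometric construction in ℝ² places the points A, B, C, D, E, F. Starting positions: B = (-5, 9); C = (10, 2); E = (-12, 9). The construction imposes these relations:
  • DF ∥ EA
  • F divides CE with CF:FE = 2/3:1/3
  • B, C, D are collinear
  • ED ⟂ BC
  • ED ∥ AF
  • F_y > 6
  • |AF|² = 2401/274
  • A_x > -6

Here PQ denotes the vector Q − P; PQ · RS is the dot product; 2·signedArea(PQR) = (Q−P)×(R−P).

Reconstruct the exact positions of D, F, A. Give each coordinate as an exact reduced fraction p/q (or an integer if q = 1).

1. D_x = -2945/274  [B, C, D are collinear ∩ ED ⟂ BC]
2. D_y = 3201/274  [B, C, D are collinear ∩ ED ⟂ BC]
   → D = (-2945/274, 3201/274)
3. F_x = -14/3  [F divides CE with CF:FE = 2/3:1/3]
4. F_y = 20/3  [F divides CE with CF:FE = 2/3:1/3]
   → F = (-14/3, 20/3)
5. A_x = -4865/822  [ED ∥ AF ∩ DF ∥ EA]
6. A_y = 3275/822  [ED ∥ AF ∩ DF ∥ EA]
   → A = (-4865/822, 3275/822)

A = (-4865/822, 3275/822)
D = (-2945/274, 3201/274)
F = (-14/3, 20/3)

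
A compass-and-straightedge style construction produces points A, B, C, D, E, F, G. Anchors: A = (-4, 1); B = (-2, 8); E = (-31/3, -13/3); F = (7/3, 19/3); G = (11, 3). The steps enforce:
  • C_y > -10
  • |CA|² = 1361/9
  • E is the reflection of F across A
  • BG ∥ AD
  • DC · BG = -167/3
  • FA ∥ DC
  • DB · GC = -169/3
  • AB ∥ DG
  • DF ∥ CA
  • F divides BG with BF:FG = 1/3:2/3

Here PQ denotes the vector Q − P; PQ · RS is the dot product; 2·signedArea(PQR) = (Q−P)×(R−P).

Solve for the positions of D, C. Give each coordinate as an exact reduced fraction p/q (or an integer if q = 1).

C = (8/3, -28/3)
D = (9, -4)

1. D_x = 9  [AB ∥ DG ∩ BG ∥ AD]
2. D_y = -4  [AB ∥ DG ∩ BG ∥ AD]
   → D = (9, -4)
3. C_x = 8/3  [DF ∥ CA ∩ FA ∥ DC]
4. C_y = -28/3  [DF ∥ CA ∩ FA ∥ DC]
   → C = (8/3, -28/3)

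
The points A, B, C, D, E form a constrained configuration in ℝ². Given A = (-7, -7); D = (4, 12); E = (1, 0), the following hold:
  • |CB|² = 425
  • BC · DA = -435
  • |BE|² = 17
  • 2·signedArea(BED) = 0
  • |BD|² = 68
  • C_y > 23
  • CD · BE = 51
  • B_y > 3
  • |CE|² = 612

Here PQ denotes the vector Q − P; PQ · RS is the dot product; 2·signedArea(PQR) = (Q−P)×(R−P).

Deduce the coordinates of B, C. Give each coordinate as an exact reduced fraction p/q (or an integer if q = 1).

B = (2, 4)
C = (7, 24)

1. B_x = 2  [line -12·x + 3·y + 12 = 0 ∩ |BE|² = 17]
2. B_y = 4  [line -12·x + 3·y + 12 = 0 ∩ |BE|² = 17]
   → B = (2, 4)
3. C_x = 7  [CD · BE = 51 ∩ BC · DA = -435]
4. C_y = 24  [CD · BE = 51 ∩ BC · DA = -435]
   → C = (7, 24)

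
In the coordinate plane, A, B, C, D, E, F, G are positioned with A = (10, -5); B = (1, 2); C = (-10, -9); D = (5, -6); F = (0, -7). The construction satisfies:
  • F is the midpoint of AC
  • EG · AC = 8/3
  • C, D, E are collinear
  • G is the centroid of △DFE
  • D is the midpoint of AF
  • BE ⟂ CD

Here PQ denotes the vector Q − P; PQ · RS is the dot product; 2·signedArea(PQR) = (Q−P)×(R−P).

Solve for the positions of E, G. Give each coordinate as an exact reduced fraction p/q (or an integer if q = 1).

1. E_x = 35/13  [C, D, E are collinear ∩ BE ⟂ CD]
2. E_y = -84/13  [C, D, E are collinear ∩ BE ⟂ CD]
   → E = (35/13, -84/13)
3. G_x = 100/39  [G is the centroid of △DFE]
4. G_y = -253/39  [G is the centroid of △DFE]
   → G = (100/39, -253/39)

E = (35/13, -84/13)
G = (100/39, -253/39)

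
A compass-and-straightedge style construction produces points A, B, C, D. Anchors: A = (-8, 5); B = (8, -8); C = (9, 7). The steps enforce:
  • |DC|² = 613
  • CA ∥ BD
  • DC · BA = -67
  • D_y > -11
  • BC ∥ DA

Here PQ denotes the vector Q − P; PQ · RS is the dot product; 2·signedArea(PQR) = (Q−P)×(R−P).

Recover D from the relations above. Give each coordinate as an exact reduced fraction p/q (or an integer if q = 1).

1. D_x = -9  [BC ∥ DA ∩ CA ∥ BD]
2. D_y = -10  [BC ∥ DA ∩ CA ∥ BD]
   → D = (-9, -10)

D = (-9, -10)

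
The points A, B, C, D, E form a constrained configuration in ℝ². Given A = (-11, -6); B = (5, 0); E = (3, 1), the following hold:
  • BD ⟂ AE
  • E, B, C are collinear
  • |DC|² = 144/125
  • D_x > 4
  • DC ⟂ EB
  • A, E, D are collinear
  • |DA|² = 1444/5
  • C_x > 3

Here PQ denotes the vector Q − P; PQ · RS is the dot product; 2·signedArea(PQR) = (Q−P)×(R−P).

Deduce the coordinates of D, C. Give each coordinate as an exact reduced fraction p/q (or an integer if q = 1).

C = (93/25, 16/25)
D = (21/5, 8/5)

1. D_x = 21/5  [A, E, D are collinear ∩ BD ⟂ AE]
2. D_y = 8/5  [A, E, D are collinear ∩ BD ⟂ AE]
   → D = (21/5, 8/5)
3. C_x = 93/25  [E, B, C are collinear ∩ DC ⟂ EB]
4. C_y = 16/25  [E, B, C are collinear ∩ DC ⟂ EB]
   → C = (93/25, 16/25)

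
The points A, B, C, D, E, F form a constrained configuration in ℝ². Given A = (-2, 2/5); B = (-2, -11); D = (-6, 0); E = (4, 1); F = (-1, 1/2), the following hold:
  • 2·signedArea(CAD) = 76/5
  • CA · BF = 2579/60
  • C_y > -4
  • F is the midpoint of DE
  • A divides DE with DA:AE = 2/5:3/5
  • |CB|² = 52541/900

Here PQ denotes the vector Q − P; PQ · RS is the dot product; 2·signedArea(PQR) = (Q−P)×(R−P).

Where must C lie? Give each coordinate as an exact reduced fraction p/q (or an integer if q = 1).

1. C_x = -5/3  [2·signedArea(CAD) = 76/5 ∩ CA · BF = 2579/60]
2. C_y = -101/30  [2·signedArea(CAD) = 76/5 ∩ CA · BF = 2579/60]
   → C = (-5/3, -101/30)

C = (-5/3, -101/30)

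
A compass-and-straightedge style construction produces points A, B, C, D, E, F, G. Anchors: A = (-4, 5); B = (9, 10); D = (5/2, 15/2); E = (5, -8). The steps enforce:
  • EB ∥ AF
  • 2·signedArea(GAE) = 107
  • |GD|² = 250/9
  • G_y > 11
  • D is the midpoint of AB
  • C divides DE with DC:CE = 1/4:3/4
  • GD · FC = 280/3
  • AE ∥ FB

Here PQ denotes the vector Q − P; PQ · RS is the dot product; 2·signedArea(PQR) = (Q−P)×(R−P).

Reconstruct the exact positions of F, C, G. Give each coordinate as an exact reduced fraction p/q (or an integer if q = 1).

C = (25/8, 29/8)
F = (0, 23)
G = (-1/2, 71/6)

1. F_x = 0  [AE ∥ FB ∩ EB ∥ AF]
2. F_y = 23  [AE ∥ FB ∩ EB ∥ AF]
   → F = (0, 23)
3. C_x = 25/8  [C divides DE with DC:CE = 1/4:3/4]
4. C_y = 29/8  [C divides DE with DC:CE = 1/4:3/4]
   → C = (25/8, 29/8)
5. G_x = -1/2  [GD · FC = 280/3 ∩ 2·signedArea(GAE) = 107]
6. G_y = 71/6  [GD · FC = 280/3 ∩ 2·signedArea(GAE) = 107]
   → G = (-1/2, 71/6)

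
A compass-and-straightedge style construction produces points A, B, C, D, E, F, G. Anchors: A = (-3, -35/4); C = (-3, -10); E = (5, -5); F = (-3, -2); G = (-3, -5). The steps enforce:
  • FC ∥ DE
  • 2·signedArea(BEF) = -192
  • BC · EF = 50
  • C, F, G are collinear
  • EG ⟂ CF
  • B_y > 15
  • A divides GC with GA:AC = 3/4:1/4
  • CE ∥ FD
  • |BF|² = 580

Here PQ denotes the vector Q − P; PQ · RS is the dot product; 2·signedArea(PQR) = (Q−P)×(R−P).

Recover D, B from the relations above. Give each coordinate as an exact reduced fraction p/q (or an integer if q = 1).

1. D_x = 5  [FC ∥ DE ∩ CE ∥ FD]
2. D_y = 3  [FC ∥ DE ∩ CE ∥ FD]
   → D = (5, 3)
3. B_x = 13  [2·signedArea(BEF) = -192 ∩ BC · EF = 50]
4. B_y = 16  [2·signedArea(BEF) = -192 ∩ BC · EF = 50]
   → B = (13, 16)

B = (13, 16)
D = (5, 3)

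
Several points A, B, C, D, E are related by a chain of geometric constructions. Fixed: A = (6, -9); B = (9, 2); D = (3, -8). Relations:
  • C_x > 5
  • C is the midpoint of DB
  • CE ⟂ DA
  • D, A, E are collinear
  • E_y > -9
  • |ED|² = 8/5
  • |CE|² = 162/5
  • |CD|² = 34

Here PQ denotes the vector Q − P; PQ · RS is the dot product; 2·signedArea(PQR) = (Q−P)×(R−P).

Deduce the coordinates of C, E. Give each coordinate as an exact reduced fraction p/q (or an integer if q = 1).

1. C_x = 6  [C is the midpoint of DB]
2. C_y = -3  [C is the midpoint of DB]
   → C = (6, -3)
3. E_x = 21/5  [D, A, E are collinear ∩ CE ⟂ DA]
4. E_y = -42/5  [D, A, E are collinear ∩ CE ⟂ DA]
   → E = (21/5, -42/5)

C = (6, -3)
E = (21/5, -42/5)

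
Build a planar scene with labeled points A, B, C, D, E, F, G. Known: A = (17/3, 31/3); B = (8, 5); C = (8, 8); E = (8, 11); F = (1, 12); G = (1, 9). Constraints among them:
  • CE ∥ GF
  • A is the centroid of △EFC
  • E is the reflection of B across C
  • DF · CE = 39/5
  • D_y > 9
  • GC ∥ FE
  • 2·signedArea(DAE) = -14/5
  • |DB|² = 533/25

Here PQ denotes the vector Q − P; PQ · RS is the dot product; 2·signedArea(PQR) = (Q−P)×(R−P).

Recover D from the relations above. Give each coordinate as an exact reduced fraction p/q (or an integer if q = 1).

1. D_x = 33/5  [DF · CE = 39/5 ∩ 2·signedArea(DAE) = -14/5]
2. D_y = 47/5  [DF · CE = 39/5 ∩ 2·signedArea(DAE) = -14/5]
   → D = (33/5, 47/5)

D = (33/5, 47/5)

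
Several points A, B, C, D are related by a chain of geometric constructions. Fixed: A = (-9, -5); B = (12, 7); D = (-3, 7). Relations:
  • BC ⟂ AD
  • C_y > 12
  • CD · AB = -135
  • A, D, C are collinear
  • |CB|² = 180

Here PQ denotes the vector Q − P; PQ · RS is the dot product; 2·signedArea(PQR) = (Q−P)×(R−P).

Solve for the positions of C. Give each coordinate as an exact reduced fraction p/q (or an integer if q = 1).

C = (0, 13)

1. C_x = 0  [A, D, C are collinear ∩ BC ⟂ AD]
2. C_y = 13  [A, D, C are collinear ∩ BC ⟂ AD]
   → C = (0, 13)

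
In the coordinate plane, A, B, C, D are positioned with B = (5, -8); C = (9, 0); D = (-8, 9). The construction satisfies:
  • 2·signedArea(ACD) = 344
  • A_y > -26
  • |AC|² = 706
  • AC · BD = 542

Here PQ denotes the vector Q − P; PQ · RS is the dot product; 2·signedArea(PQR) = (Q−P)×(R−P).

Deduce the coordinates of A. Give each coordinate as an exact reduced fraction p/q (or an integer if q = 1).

1. A_x = 18  [AC · BD = 542 ∩ 2·signedArea(ACD) = 344]
2. A_y = -25  [AC · BD = 542 ∩ 2·signedArea(ACD) = 344]
   → A = (18, -25)

A = (18, -25)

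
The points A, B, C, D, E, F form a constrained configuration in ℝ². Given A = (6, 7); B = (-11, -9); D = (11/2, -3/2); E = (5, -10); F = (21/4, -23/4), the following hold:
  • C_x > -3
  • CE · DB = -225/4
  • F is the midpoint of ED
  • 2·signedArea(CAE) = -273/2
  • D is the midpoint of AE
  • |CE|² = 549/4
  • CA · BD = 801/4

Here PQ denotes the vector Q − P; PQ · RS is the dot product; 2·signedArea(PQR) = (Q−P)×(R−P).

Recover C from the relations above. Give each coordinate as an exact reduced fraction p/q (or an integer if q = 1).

1. C_x = -5/2  [CA · BD = 801/4 ∩ 2·signedArea(CAE) = -273/2]
2. C_y = -1  [CA · BD = 801/4 ∩ 2·signedArea(CAE) = -273/2]
   → C = (-5/2, -1)

C = (-5/2, -1)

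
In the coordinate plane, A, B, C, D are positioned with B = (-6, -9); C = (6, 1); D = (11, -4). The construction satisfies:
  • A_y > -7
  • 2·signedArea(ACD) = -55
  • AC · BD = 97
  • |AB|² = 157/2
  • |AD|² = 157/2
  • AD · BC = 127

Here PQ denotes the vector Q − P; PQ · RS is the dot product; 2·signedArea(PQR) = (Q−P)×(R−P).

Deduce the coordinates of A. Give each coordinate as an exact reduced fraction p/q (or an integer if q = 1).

1. A_x = 5/2  [AC · BD = 97 ∩ AD · BC = 127]
2. A_y = -13/2  [AC · BD = 97 ∩ AD · BC = 127]
   → A = (5/2, -13/2)

A = (5/2, -13/2)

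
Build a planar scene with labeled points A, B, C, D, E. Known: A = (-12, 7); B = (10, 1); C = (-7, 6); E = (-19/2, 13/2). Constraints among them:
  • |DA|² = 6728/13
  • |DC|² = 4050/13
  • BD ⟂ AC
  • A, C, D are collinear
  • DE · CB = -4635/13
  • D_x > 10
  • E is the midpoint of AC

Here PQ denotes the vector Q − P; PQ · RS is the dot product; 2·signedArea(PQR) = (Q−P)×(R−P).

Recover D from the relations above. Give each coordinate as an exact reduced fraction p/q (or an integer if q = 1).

D = (134/13, 33/13)

1. D_x = 134/13  [A, C, D are collinear ∩ BD ⟂ AC]
2. D_y = 33/13  [A, C, D are collinear ∩ BD ⟂ AC]
   → D = (134/13, 33/13)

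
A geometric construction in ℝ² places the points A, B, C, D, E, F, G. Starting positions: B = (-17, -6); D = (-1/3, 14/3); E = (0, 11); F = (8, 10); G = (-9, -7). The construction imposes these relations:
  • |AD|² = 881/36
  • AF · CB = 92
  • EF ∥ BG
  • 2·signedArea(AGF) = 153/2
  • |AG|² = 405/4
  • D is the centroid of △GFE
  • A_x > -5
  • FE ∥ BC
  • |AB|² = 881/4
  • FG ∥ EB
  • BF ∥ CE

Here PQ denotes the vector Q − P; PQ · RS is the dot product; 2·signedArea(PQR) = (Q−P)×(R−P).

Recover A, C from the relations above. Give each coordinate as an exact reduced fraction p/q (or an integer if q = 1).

1. A_x = -9/2  [line -17·x + 17·y + -221/2 = 0 ∩ |AG|² = 405/4]
2. A_y = 2  [line -17·x + 17·y + -221/2 = 0 ∩ |AG|² = 405/4]
   → A = (-9/2, 2)
3. C_x = -25  [AF · CB = 92 ∩ BF ∥ CE]
4. C_y = -5  [AF · CB = 92 ∩ BF ∥ CE]
   → C = (-25, -5)

A = (-9/2, 2)
C = (-25, -5)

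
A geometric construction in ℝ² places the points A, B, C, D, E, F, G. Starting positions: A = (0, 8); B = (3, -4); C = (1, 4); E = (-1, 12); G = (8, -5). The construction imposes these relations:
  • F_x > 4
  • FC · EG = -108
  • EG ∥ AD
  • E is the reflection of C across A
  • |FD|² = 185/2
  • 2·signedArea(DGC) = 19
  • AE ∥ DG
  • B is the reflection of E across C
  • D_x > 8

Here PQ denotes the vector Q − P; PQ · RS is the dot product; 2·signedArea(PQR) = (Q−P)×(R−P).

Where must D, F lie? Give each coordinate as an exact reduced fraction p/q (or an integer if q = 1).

1. D_x = 9  [AE ∥ DG ∩ EG ∥ AD]
2. D_y = -9  [AE ∥ DG ∩ EG ∥ AD]
   → D = (9, -9)
3. F_x = 9/2  [line -9·x + 17·y + 49 = 0 ∩ |FD|² = 185/2]
4. F_y = -1/2  [line -9·x + 17·y + 49 = 0 ∩ |FD|² = 185/2]
   → F = (9/2, -1/2)

D = (9, -9)
F = (9/2, -1/2)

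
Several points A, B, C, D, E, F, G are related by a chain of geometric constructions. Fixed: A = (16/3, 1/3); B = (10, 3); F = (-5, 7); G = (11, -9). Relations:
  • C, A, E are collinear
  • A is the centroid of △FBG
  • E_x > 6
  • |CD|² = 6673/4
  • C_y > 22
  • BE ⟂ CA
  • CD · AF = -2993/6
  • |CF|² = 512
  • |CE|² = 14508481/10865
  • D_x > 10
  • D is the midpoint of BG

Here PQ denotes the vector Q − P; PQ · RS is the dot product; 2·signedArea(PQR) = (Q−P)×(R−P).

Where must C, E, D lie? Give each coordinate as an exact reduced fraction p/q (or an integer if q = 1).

C = (-21, 23)
D = (21/2, -3)
E = (72746/10865, -9117/10865)

1. D_x = 21/2  [D is the midpoint of BG]
2. D_y = -3  [D is the midpoint of BG]
   → D = (21/2, -3)
3. C_x = -21  [line 31/3·x + -20/3·y + 1111/3 = 0 ∩ |CD|² = 6673/4]
4. C_y = 23  [line 31/3·x + -20/3·y + 1111/3 = 0 ∩ |CD|² = 6673/4]
   → C = (-21, 23)
5. E_x = 72746/10865  [C, A, E are collinear ∩ BE ⟂ CA]
6. E_y = -9117/10865  [C, A, E are collinear ∩ BE ⟂ CA]
   → E = (72746/10865, -9117/10865)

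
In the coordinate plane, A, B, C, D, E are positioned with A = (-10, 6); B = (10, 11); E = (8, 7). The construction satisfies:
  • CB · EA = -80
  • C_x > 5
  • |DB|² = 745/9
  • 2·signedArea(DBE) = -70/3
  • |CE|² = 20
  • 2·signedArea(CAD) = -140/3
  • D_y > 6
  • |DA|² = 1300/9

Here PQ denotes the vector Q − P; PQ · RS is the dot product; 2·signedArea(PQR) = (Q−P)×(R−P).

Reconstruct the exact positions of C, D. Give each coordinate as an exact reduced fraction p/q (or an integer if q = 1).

1. D_x = 2  [line 4·x + -2·y + 16/3 = 0 ∩ |DA|² = 1300/9]
2. D_y = 20/3  [line 4·x + -2·y + 16/3 = 0 ∩ |DA|² = 1300/9]
   → D = (2, 20/3)
3. C_x = 6  [CB · EA = -80 ∩ 2·signedArea(CAD) = -140/3]
4. C_y = 3  [CB · EA = -80 ∩ 2·signedArea(CAD) = -140/3]
   → C = (6, 3)

C = (6, 3)
D = (2, 20/3)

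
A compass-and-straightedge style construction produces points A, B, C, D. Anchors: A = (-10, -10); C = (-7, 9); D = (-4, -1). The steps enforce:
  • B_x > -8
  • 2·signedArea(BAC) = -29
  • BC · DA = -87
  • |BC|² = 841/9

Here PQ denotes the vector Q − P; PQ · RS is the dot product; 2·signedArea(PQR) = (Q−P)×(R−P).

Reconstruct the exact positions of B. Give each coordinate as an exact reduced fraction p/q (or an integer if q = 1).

1. B_x = -7  [BC · DA = -87 ∩ 2·signedArea(BAC) = -29]
2. B_y = -2/3  [BC · DA = -87 ∩ 2·signedArea(BAC) = -29]
   → B = (-7, -2/3)

B = (-7, -2/3)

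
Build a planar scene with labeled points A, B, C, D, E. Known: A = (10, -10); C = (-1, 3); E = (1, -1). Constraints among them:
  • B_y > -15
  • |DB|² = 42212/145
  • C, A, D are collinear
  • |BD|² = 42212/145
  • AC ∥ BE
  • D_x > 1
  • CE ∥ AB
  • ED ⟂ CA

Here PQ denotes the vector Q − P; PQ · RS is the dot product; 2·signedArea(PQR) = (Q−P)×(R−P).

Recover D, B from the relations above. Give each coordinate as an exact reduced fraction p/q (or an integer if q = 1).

1. D_x = 262/145  [C, A, D are collinear ∩ ED ⟂ CA]
2. D_y = -46/145  [C, A, D are collinear ∩ ED ⟂ CA]
   → D = (262/145, -46/145)
3. B_x = 12  [AC ∥ BE ∩ CE ∥ AB]
4. B_y = -14  [AC ∥ BE ∩ CE ∥ AB]
   → B = (12, -14)

B = (12, -14)
D = (262/145, -46/145)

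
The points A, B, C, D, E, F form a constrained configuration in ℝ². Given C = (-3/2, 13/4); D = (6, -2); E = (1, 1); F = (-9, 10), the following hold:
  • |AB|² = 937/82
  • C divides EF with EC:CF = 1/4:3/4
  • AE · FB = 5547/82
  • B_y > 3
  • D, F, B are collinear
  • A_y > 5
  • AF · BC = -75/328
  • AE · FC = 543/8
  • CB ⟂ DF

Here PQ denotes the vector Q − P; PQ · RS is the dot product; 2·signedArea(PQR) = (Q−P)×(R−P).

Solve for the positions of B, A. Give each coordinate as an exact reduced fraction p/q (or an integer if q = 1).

A = (-4, 11/2)
B = (-93/82, 152/41)

1. B_x = -93/82  [D, F, B are collinear ∩ CB ⟂ DF]
2. B_y = 152/41  [D, F, B are collinear ∩ CB ⟂ DF]
   → B = (-93/82, 152/41)
3. A_x = -4  [AE · FC = 543/8 ∩ AE · FB = 5547/82]
4. A_y = 11/2  [AE · FC = 543/8 ∩ AE · FB = 5547/82]
   → A = (-4, 11/2)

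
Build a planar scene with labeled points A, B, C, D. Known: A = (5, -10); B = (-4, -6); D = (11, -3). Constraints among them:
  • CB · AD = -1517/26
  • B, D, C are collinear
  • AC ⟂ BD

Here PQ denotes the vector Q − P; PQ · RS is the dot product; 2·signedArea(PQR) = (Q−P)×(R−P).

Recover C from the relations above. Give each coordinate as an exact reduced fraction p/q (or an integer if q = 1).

C = (101/26, -115/26)

1. C_x = 101/26  [B, D, C are collinear ∩ AC ⟂ BD]
2. C_y = -115/26  [B, D, C are collinear ∩ AC ⟂ BD]
   → C = (101/26, -115/26)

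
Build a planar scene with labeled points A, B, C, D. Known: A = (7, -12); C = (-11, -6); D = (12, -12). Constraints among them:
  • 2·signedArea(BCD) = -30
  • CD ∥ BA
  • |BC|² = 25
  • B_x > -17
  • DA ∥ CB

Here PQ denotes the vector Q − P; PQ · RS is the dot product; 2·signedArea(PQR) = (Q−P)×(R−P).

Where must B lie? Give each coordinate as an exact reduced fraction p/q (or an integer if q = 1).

B = (-16, -6)

1. B_x = -16  [CD ∥ BA ∩ DA ∥ CB]
2. B_y = -6  [CD ∥ BA ∩ DA ∥ CB]
   → B = (-16, -6)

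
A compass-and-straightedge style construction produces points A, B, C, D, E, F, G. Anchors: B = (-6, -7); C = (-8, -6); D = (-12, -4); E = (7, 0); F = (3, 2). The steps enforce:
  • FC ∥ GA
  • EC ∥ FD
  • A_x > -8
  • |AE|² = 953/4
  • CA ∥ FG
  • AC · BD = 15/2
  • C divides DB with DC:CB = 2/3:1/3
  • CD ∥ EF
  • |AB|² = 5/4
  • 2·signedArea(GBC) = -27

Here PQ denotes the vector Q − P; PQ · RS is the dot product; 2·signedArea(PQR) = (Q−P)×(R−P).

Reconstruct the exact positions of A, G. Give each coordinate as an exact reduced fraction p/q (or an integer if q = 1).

A = (-7, -13/2)
G = (4, 3/2)

1. A_x = -7  [line 6·x + -3·y + 45/2 = 0 ∩ |AB|² = 5/4]
2. A_y = -13/2  [line 6·x + -3·y + 45/2 = 0 ∩ |AB|² = 5/4]
   → A = (-7, -13/2)
3. G_x = 4  [FC ∥ GA ∩ CA ∥ FG]
4. G_y = 3/2  [FC ∥ GA ∩ CA ∥ FG]
   → G = (4, 3/2)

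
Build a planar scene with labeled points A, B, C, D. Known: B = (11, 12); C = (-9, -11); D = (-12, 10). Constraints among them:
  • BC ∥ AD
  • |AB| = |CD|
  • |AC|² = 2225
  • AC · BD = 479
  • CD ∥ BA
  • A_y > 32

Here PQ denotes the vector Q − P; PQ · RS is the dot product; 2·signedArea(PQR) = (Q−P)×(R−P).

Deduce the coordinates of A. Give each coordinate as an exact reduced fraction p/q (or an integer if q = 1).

A = (8, 33)

1. A_x = 8  [BC ∥ AD ∩ CD ∥ BA]
2. A_y = 33  [BC ∥ AD ∩ CD ∥ BA]
   → A = (8, 33)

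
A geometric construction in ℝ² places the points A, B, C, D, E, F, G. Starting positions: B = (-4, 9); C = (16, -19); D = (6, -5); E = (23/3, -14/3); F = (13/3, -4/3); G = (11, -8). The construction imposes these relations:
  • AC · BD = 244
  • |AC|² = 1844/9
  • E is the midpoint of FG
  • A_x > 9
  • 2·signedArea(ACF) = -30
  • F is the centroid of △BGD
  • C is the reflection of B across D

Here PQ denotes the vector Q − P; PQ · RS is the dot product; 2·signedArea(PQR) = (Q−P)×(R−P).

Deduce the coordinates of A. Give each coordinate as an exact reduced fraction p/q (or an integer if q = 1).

A = (28/3, -19/3)

1. A_x = 28/3  [2·signedArea(ACF) = -30 ∩ AC · BD = 244]
2. A_y = -19/3  [2·signedArea(ACF) = -30 ∩ AC · BD = 244]
   → A = (28/3, -19/3)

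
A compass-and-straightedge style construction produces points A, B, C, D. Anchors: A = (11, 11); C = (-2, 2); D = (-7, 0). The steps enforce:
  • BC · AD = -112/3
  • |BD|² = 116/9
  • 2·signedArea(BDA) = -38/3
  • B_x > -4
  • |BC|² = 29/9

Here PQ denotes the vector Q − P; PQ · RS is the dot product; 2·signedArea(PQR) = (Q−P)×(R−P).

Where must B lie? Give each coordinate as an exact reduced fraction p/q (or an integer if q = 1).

1. B_x = -11/3  [BC · AD = -112/3 ∩ 2·signedArea(BDA) = -38/3]
2. B_y = 4/3  [BC · AD = -112/3 ∩ 2·signedArea(BDA) = -38/3]
   → B = (-11/3, 4/3)

B = (-11/3, 4/3)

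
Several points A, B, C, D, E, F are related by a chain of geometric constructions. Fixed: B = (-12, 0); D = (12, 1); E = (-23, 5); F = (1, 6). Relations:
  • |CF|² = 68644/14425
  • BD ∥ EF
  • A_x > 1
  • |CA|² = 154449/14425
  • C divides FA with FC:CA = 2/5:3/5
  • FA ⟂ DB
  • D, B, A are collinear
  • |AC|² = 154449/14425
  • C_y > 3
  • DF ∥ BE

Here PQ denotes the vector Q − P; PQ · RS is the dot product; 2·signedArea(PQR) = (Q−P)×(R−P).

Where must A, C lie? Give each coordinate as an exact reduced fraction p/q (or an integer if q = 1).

A = (708/577, 318/577)
C = (3147/2885, 11022/2885)

1. A_x = 708/577  [D, B, A are collinear ∩ FA ⟂ DB]
2. A_y = 318/577  [D, B, A are collinear ∩ FA ⟂ DB]
   → A = (708/577, 318/577)
3. C_x = 3147/2885  [C divides FA with FC:CA = 2/5:3/5]
4. C_y = 11022/2885  [C divides FA with FC:CA = 2/5:3/5]
   → C = (3147/2885, 11022/2885)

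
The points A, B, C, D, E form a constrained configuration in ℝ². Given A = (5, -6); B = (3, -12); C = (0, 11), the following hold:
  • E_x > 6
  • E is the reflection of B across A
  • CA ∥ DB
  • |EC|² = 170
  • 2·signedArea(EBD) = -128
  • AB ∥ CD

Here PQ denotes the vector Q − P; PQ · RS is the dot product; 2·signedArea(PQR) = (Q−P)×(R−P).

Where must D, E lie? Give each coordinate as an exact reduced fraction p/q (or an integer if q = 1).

1. D_x = -2  [CA ∥ DB ∩ AB ∥ CD]
2. D_y = 5  [CA ∥ DB ∩ AB ∥ CD]
   → D = (-2, 5)
3. E_x = 7  [E is the reflection of B across A]
4. E_y = 0  [E is the reflection of B across A]
   → E = (7, 0)

D = (-2, 5)
E = (7, 0)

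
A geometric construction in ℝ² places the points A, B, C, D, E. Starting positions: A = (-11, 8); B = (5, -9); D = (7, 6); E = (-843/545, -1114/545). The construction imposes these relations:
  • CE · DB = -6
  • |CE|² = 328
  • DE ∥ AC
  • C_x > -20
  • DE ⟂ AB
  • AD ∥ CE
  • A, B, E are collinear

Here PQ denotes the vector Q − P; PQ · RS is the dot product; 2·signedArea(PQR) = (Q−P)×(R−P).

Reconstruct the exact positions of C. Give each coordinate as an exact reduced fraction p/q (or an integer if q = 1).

1. C_x = -10653/545  [AD ∥ CE ∩ DE ∥ AC]
2. C_y = -24/545  [AD ∥ CE ∩ DE ∥ AC]
   → C = (-10653/545, -24/545)

C = (-10653/545, -24/545)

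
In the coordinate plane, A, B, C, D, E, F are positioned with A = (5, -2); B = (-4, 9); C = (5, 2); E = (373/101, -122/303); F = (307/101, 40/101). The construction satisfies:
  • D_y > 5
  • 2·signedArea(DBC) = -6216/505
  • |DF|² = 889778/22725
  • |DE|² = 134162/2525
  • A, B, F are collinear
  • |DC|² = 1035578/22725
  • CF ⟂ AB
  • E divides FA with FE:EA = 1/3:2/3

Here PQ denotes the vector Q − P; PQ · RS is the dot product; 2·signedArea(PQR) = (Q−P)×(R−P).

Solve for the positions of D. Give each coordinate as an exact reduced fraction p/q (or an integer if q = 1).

D = (-466/505, 7937/1515)

1. D_x = -466/505  [line 7·x + 9·y + -20549/505 = 0 ∩ |DF|² = 889778/22725]
2. D_y = 7937/1515  [line 7·x + 9·y + -20549/505 = 0 ∩ |DF|² = 889778/22725]
   → D = (-466/505, 7937/1515)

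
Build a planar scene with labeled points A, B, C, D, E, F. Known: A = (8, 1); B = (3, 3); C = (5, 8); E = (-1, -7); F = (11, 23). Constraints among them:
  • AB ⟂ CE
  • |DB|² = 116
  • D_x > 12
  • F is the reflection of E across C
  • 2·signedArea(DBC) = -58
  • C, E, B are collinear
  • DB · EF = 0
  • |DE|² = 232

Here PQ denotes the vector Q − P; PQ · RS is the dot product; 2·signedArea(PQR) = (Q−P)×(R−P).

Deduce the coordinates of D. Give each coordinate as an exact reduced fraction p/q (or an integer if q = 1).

D = (13, -1)

1. D_x = 13  [DB · EF = 0 ∩ 2·signedArea(DBC) = -58]
2. D_y = -1  [DB · EF = 0 ∩ 2·signedArea(DBC) = -58]
   → D = (13, -1)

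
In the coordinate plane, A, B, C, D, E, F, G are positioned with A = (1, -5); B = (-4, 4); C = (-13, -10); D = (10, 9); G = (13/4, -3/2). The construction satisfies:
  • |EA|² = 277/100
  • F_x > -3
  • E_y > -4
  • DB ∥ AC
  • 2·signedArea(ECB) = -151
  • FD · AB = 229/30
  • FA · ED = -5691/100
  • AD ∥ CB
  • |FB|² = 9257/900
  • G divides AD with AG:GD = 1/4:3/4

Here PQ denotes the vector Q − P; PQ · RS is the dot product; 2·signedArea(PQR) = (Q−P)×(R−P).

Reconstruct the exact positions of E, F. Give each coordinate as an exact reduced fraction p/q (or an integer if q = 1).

E = (19/10, -18/5)
F = (-61/30, 22/15)

1. E_x = 19/10  [line -14·x + 9·y + 59 = 0 ∩ |EA|² = 277/100]
2. E_y = -18/5  [line -14·x + 9·y + 59 = 0 ∩ |EA|² = 277/100]
   → E = (19/10, -18/5)
3. F_x = -61/30  [FD · AB = 229/30 ∩ FA · ED = -5691/100]
4. F_y = 22/15  [FD · AB = 229/30 ∩ FA · ED = -5691/100]
   → F = (-61/30, 22/15)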